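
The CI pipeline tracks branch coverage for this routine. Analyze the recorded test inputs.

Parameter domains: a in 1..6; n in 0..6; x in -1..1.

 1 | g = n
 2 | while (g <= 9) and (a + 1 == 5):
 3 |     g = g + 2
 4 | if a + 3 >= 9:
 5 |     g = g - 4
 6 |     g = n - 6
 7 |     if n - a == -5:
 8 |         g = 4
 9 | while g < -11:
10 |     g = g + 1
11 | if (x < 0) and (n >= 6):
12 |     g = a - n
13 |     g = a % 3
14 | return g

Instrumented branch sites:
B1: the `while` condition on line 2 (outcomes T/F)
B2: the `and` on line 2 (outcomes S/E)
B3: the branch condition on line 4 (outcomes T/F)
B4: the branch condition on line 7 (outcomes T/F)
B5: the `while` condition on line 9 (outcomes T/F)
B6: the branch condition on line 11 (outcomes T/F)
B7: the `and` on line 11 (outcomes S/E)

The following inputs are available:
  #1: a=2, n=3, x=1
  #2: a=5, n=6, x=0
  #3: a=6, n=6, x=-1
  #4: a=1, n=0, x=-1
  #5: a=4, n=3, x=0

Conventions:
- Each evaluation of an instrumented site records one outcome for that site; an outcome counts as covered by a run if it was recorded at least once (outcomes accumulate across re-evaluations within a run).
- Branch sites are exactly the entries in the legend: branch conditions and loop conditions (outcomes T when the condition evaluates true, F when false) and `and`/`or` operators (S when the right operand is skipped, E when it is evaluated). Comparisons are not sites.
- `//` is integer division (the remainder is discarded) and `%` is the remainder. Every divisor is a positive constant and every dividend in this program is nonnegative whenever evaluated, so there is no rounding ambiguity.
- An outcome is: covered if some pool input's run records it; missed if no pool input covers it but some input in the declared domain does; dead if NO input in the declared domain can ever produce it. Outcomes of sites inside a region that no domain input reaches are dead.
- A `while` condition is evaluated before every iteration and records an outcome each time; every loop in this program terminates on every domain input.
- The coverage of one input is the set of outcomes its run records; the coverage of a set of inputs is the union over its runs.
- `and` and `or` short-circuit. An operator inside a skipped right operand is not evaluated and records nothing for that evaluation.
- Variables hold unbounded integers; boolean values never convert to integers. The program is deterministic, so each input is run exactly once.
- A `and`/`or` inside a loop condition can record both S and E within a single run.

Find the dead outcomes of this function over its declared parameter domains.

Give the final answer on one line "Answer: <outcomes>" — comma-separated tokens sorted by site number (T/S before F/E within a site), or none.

running all 126 domain inputs and tallying outcomes:
  B5=T: never recorded by any domain input -> dead
  reachable outcomes have witnesses, e.g. B1=T (e.g. a=4, n=0, x=-1), B1=F (e.g. a=1, n=0, x=-1), B2=S (e.g. a=4, n=0, x=-1), B2=E (e.g. a=1, n=0, x=-1)

Answer: B5=T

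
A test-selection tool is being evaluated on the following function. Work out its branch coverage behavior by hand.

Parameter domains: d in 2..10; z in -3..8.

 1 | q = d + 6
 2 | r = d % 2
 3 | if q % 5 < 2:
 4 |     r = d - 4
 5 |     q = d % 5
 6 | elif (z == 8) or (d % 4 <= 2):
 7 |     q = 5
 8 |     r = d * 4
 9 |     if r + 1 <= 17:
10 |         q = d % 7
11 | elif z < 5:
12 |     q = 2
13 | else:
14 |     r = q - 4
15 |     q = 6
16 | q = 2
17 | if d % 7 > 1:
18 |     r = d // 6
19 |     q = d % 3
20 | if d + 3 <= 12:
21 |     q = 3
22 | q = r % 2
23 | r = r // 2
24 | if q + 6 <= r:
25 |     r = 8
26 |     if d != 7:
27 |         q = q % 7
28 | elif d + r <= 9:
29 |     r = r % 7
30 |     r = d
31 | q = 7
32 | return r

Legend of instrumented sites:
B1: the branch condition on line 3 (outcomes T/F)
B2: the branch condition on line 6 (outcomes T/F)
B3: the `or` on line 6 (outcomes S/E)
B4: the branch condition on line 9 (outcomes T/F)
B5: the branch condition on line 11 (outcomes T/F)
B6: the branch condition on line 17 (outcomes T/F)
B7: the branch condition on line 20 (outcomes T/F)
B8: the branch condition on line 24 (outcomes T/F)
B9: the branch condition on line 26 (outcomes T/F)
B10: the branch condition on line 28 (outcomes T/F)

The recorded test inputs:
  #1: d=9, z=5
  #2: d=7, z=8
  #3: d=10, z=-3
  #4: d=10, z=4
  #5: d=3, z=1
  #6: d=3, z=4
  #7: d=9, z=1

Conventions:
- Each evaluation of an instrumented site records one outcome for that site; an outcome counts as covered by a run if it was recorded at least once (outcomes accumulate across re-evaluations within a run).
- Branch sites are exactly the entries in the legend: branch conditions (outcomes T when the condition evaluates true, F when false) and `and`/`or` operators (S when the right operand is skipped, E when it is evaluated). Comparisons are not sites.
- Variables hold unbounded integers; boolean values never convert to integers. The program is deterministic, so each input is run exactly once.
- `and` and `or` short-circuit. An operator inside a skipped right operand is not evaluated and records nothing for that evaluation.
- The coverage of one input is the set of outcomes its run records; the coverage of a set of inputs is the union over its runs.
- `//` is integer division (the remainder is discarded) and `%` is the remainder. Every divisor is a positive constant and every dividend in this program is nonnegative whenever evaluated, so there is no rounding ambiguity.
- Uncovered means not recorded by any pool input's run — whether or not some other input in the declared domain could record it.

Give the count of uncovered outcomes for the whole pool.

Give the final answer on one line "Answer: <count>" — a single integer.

input #1 (d=9, z=5): covers B1=T, B6=T, B7=T, B8=F, B10=T
input #2 (d=7, z=8): covers B1=F, B2=T, B3=S, B4=F, B6=F, B7=T, B8=T, B9=F
input #3 (d=10, z=-3): covers B1=T, B6=T, B7=F, B8=F, B10=F
input #4 (d=10, z=4): covers B1=T, B6=T, B7=F, B8=F, B10=F
input #5 (d=3, z=1): covers B1=F, B2=F, B3=E, B5=T, B6=T, B7=T, B8=F, B10=T
input #6 (d=3, z=4): covers B1=F, B2=F, B3=E, B5=T, B6=T, B7=T, B8=F, B10=T
input #7 (d=9, z=1): covers B1=T, B6=T, B7=T, B8=F, B10=T
union over the pool: B1=T, B1=F, B2=T, B2=F, B3=S, B3=E, B4=F, B5=T, B6=T, B6=F, B7=T, B7=F, B8=T, B8=F, B9=F, B10=T, B10=F
uncovered (3 of 20): B4=T, B5=F, B9=T

Answer: 3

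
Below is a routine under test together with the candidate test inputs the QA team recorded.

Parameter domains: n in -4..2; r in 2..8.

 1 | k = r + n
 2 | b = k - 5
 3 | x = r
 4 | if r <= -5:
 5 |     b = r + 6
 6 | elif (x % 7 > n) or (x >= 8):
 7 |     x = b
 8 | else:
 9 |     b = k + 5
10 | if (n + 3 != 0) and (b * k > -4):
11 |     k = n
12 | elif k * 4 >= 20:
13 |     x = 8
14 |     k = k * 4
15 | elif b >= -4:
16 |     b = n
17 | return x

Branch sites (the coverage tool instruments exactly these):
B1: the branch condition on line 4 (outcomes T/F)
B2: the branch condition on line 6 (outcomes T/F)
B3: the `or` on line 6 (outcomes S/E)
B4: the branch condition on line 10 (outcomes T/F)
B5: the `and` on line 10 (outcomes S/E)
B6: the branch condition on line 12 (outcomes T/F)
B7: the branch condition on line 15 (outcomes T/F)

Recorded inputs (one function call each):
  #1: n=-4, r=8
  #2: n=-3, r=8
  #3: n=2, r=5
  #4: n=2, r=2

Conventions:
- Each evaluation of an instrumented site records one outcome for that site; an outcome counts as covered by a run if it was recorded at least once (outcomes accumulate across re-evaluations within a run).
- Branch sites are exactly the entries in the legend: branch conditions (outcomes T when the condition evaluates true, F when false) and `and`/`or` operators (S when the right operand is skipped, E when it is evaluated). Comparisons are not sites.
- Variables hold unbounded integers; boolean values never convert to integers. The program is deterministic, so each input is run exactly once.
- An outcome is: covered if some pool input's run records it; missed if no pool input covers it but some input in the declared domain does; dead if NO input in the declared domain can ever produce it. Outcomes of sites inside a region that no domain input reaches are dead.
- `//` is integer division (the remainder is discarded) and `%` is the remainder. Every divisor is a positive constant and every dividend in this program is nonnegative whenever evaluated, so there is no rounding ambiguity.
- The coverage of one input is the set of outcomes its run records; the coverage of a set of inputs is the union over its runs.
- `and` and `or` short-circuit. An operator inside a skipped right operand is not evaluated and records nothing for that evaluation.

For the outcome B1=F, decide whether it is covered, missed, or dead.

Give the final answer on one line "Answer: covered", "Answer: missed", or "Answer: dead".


B1=F is recorded by pool input(s) 1, 2, 3, 4 -> covered
Answer: covered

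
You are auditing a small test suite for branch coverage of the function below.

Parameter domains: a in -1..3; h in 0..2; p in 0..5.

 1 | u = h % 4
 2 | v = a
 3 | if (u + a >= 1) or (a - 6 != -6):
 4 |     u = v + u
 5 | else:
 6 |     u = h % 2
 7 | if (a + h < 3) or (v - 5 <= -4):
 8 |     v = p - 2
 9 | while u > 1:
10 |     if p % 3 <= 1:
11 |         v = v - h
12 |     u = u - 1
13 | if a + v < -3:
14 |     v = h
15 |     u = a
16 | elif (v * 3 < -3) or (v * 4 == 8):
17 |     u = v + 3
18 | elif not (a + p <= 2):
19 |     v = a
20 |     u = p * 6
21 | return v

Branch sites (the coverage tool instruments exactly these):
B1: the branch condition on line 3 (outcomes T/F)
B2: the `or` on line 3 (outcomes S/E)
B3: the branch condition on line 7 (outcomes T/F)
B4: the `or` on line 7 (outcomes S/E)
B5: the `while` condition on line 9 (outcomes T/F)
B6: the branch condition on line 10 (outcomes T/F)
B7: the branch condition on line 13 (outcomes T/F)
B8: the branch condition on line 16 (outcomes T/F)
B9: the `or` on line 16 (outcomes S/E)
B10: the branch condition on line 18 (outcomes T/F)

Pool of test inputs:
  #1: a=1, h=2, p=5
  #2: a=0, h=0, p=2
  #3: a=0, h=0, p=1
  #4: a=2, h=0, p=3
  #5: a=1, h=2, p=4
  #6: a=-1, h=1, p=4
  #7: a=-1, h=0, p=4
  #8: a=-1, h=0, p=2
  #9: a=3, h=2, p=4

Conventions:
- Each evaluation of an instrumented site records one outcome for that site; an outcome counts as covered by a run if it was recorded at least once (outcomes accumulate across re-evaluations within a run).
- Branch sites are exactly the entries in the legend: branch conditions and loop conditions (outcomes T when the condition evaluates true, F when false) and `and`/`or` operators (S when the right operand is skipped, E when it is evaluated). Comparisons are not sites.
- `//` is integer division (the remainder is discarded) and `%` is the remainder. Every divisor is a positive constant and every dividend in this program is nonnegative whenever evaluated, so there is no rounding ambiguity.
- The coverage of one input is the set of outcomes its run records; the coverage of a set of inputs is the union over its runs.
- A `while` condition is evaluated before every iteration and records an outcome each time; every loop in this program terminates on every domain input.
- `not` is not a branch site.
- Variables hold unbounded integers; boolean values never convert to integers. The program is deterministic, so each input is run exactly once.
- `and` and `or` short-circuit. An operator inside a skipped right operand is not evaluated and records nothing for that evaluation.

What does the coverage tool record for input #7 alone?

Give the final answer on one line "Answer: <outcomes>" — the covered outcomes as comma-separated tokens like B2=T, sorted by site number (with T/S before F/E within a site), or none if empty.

Simulating input #7 (a=-1, h=0, p=4) step by step:
  B2->E, B1->T, B4->S, B3->T, B5->F, B7->F, B9->E, B8->T
distinct outcomes covered: B1=T, B2=E, B3=T, B4=S, B5=F, B7=F, B8=T, B9=E

Answer: B1=T, B2=E, B3=T, B4=S, B5=F, B7=F, B8=T, B9=E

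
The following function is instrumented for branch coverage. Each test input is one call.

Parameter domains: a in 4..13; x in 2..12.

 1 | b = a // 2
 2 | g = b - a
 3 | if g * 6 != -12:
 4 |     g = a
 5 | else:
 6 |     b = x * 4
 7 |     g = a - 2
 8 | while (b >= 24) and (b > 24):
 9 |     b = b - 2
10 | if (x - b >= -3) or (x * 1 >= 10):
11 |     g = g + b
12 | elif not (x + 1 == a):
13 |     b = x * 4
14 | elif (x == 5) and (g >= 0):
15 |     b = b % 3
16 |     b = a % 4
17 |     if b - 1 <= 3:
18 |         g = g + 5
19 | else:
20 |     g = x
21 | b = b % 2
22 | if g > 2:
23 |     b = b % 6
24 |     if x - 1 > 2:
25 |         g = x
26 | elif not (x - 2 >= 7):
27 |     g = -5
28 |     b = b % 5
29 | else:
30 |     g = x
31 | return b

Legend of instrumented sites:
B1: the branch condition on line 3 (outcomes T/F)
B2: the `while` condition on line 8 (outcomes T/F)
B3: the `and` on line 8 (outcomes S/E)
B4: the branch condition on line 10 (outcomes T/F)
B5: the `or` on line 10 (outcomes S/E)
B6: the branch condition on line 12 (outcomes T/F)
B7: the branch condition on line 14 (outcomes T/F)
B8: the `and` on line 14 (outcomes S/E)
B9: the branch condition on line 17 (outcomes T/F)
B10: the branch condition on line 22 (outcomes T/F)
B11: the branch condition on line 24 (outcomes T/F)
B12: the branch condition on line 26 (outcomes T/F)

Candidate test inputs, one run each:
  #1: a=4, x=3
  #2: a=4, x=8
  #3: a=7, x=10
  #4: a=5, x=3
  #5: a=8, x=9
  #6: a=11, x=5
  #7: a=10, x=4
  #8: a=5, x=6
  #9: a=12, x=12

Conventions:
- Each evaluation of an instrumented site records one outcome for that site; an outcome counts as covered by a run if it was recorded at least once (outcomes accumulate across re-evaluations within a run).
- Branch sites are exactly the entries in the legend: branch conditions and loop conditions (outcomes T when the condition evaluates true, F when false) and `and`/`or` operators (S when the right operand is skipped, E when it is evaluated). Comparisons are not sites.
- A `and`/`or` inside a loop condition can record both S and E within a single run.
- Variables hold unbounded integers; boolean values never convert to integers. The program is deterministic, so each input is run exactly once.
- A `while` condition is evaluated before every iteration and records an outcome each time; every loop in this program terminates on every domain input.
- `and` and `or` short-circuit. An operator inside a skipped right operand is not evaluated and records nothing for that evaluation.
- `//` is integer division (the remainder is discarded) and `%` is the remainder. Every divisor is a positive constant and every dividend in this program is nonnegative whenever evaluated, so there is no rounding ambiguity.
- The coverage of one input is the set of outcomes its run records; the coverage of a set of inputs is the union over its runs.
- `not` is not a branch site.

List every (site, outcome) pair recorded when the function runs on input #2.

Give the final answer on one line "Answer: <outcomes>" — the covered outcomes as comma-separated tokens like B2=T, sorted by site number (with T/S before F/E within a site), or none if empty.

Simulating input #2 (a=4, x=8) step by step:
  B1->F, B3->E, B2->T, B3->E, B2->T, B3->E, B2->T, B3->E, B2->T, B3->E
  B2->F, B5->E, B4->F, B6->T, B10->F, B12->T
as a set, this run covers: B1=F, B2=T, B2=F, B3=E, B4=F, B5=E, B6=T, B10=F, B12=T

Answer: B1=F, B2=T, B2=F, B3=E, B4=F, B5=E, B6=T, B10=F, B12=T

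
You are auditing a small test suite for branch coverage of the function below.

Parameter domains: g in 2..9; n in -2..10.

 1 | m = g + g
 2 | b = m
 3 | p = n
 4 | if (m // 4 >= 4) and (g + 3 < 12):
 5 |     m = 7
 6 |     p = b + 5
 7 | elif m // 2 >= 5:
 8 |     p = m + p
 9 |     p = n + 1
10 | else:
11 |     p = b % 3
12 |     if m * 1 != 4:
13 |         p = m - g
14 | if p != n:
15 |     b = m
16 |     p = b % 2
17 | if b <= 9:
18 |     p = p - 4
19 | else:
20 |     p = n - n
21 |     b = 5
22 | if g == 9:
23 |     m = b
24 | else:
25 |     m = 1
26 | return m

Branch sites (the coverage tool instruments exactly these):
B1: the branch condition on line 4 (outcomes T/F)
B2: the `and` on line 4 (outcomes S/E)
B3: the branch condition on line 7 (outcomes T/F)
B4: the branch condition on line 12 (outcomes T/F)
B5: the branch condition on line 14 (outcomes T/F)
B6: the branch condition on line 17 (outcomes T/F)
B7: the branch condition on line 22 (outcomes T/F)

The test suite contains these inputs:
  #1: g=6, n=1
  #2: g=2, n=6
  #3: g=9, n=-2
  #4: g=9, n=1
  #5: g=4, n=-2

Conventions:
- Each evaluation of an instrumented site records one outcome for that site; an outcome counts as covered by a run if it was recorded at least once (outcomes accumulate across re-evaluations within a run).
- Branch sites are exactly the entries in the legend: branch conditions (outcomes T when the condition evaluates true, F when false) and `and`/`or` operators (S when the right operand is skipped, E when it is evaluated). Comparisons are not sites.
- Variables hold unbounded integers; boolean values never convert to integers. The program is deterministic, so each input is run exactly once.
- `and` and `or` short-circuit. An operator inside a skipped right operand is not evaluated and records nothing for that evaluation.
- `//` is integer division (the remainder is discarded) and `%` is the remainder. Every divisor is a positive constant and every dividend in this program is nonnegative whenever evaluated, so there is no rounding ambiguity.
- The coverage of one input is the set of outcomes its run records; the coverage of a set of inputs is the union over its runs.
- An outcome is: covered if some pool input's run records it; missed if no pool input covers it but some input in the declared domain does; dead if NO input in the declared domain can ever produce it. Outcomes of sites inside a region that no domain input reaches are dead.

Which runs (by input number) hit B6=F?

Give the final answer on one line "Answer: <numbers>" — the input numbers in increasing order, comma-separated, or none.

input #1 (g=6, n=1): records B6=F
input #2 (g=2, n=6): does not record B6=F
input #3 (g=9, n=-2): records B6=F
input #4 (g=9, n=1): records B6=F
input #5 (g=4, n=-2): does not record B6=F

Answer: 1, 3, 4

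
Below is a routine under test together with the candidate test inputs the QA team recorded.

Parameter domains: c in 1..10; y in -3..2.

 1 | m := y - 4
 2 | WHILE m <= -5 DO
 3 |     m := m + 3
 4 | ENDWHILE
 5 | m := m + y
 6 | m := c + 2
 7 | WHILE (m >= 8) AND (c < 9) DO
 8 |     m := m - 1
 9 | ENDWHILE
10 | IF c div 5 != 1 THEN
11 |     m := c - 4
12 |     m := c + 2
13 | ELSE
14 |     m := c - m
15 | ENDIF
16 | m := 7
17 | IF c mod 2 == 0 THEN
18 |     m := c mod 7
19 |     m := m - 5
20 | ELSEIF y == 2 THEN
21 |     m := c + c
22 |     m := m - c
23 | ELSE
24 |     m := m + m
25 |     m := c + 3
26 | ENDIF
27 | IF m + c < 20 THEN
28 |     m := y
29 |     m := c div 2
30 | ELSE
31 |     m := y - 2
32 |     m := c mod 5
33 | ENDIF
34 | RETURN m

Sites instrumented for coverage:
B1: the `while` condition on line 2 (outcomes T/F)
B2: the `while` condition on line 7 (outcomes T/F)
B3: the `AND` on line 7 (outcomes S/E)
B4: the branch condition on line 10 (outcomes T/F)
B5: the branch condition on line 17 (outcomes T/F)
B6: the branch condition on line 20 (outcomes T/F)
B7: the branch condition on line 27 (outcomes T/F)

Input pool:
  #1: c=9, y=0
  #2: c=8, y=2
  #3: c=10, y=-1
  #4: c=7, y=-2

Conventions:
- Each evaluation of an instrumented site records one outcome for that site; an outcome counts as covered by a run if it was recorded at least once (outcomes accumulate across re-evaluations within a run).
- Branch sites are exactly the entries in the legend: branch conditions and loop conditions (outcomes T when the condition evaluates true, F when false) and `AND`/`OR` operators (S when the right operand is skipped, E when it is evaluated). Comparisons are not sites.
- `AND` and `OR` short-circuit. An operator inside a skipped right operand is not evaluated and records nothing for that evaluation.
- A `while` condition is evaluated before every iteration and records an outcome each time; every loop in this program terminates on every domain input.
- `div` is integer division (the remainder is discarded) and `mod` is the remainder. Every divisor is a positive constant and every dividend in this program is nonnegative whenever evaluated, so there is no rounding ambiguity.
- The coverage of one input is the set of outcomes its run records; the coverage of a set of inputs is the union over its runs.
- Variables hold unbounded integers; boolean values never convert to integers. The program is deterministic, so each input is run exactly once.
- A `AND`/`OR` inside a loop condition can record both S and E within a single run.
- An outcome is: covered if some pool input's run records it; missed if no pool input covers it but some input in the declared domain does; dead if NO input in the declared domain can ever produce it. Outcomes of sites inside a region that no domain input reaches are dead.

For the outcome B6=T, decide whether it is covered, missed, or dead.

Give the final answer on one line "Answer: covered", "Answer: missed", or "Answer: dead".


no pool input records B6=T
but domain input (c=1, y=2) does record it -> reachable, so missed
Answer: missed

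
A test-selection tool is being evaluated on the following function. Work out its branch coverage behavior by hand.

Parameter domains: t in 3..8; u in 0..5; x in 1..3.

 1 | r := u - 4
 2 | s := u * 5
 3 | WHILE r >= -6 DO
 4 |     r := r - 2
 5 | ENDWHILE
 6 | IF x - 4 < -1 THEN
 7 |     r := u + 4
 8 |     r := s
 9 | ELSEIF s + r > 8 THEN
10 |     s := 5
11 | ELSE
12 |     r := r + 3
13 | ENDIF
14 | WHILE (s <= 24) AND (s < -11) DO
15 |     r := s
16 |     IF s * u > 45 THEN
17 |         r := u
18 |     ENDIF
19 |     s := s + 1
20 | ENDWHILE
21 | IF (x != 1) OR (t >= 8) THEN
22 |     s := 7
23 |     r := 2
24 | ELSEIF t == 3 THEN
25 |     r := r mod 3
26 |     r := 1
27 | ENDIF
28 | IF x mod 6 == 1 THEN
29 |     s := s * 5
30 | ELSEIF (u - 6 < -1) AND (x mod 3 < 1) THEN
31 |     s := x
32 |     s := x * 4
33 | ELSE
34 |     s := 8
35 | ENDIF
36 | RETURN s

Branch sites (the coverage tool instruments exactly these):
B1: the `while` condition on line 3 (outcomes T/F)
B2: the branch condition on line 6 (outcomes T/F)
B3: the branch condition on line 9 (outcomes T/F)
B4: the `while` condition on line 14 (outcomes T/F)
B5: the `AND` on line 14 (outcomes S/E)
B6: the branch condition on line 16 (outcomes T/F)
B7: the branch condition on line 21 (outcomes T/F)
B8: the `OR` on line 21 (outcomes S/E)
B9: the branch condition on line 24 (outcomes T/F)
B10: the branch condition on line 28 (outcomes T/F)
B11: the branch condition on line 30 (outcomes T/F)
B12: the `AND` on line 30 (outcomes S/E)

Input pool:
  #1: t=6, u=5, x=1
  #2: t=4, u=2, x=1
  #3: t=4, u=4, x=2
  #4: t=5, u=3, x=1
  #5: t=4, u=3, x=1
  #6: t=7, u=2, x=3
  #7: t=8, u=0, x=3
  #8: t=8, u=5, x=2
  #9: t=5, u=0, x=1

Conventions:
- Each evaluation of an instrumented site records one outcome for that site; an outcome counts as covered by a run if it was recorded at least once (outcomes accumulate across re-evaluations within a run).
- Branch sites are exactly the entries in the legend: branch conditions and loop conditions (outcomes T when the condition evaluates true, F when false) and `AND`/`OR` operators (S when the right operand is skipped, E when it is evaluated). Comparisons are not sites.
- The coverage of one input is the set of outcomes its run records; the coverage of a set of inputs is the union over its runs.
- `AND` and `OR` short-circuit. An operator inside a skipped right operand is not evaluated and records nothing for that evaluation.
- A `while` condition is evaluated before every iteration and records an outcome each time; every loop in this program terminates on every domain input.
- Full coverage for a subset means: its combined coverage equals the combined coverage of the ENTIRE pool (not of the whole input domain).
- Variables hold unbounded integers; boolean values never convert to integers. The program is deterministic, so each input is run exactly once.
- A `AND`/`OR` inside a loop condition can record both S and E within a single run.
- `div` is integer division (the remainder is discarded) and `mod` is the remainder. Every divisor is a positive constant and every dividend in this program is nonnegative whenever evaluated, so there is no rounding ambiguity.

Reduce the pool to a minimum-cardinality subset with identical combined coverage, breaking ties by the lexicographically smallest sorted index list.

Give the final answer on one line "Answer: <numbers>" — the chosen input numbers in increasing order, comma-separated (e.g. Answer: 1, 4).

#1 (t=6, u=5, x=1) -> B1->T, B1->T, B1->T, B1->T, B1->F, B2->T, B5->S, B4->F, B8->E, B7->F, B9->F, B10->T; covered: B1=T, B1=F, B2=T, B4=F, B5=S, B7=F, B8=E, B9=F, B10=T
#2 (t=4, u=2, x=1) -> B1->T, B1->T, B1->T, B1->F, B2->T, B5->E, B4->F, B8->E, B7->F, B9->F, B10->T; covered: B1=T, B1=F, B2=T, B4=F, B5=E, B7=F, B8=E, B9=F, B10=T
#3 (t=4, u=4, x=2) -> B1->T, B1->T, B1->T, B1->T, B1->F, B2->T, B5->E, B4->F, B8->S, B7->T, B10->F, B12->E, B11->F; covered: B1=T, B1=F, B2=T, B4=F, B5=E, B7=T, B8=S, B10=F, B11=F, B12=E
#4 (t=5, u=3, x=1) -> B1->T, B1->T, B1->T, B1->F, B2->T, B5->E, B4->F, B8->E, B7->F, B9->F, B10->T; covered: B1=T, B1=F, B2=T, B4=F, B5=E, B7=F, B8=E, B9=F, B10=T
#5 (t=4, u=3, x=1) -> B1->T, B1->T, B1->T, B1->F, B2->T, B5->E, B4->F, B8->E, B7->F, B9->F, B10->T; covered: B1=T, B1=F, B2=T, B4=F, B5=E, B7=F, B8=E, B9=F, B10=T
#6 (t=7, u=2, x=3) -> B1->T, B1->T, B1->T, B1->F, B2->F, B3->F, B5->E, B4->F, B8->S, B7->T, B10->F, B12->E, B11->T; covered: B1=T, B1=F, B2=F, B3=F, B4=F, B5=E, B7=T, B8=S, B10=F, B11=T, B12=E
#7 (t=8, u=0, x=3) -> B1->T, B1->T, B1->F, B2->F, B3->F, B5->E, B4->F, B8->S, B7->T, B10->F, B12->E, B11->T; covered: B1=T, B1=F, B2=F, B3=F, B4=F, B5=E, B7=T, B8=S, B10=F, B11=T, B12=E
#8 (t=8, u=5, x=2) -> B1->T, B1->T, B1->T, B1->T, B1->F, B2->T, B5->S, B4->F, B8->S, B7->T, B10->F, B12->S, B11->F; covered: B1=T, B1=F, B2=T, B4=F, B5=S, B7=T, B8=S, B10=F, B11=F, B12=S
#9 (t=5, u=0, x=1) -> B1->T, B1->T, B1->F, B2->T, B5->E, B4->F, B8->E, B7->F, B9->F, B10->T; covered: B1=T, B1=F, B2=T, B4=F, B5=E, B7=F, B8=E, B9=F, B10=T
the full pool covers 19 outcomes: B1=T, B1=F, B2=T, B2=F, B3=F, B4=F, B5=S, B5=E, B7=T, B7=F, B8=S, B8=E, B9=F, B10=T, B10=F, B11=T, B11=F, B12=S, B12=E
checked all size-1 subsets: none covers 19 outcomes (max 11/19)
checked all size-2 subsets: none covers 19 outcomes (max 17/19)
size 3: inputs {1, 6, 8} cover all 19 outcomes, and no lexicographically smaller subset of this size does

Answer: 1, 6, 8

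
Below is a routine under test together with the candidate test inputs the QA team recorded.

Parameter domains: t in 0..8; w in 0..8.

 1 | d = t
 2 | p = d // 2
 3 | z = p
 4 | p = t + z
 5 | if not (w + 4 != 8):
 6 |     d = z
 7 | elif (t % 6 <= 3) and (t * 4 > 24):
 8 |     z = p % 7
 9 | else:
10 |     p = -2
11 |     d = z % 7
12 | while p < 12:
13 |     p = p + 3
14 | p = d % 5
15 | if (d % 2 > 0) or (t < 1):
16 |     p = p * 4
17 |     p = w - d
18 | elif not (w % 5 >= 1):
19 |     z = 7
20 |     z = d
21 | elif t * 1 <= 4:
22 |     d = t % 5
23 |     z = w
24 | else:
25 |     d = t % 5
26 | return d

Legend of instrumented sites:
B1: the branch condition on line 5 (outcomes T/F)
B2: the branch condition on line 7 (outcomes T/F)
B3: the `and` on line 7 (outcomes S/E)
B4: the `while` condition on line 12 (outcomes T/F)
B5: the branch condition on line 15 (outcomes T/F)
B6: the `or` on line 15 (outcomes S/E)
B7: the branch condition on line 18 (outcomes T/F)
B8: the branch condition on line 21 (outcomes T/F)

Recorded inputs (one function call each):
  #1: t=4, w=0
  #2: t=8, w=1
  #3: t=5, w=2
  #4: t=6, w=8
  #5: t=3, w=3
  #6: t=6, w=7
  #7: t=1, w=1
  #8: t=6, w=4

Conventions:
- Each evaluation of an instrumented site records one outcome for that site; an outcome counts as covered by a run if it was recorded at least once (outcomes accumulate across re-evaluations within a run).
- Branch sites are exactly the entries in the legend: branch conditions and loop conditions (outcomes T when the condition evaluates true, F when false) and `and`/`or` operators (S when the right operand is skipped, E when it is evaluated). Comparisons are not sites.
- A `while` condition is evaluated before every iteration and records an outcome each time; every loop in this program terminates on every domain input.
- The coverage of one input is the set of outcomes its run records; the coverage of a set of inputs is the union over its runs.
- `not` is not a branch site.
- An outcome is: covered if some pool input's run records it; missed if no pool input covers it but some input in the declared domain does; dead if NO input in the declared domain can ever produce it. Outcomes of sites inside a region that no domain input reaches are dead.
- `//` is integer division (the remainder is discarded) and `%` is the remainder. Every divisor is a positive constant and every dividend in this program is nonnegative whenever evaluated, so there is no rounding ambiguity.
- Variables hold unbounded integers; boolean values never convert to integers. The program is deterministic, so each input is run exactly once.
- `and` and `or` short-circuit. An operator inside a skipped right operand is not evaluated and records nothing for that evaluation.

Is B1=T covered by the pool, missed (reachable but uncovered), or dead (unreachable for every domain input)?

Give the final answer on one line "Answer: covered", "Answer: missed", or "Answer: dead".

B1=T is recorded by pool input(s) 8 -> covered

Answer: covered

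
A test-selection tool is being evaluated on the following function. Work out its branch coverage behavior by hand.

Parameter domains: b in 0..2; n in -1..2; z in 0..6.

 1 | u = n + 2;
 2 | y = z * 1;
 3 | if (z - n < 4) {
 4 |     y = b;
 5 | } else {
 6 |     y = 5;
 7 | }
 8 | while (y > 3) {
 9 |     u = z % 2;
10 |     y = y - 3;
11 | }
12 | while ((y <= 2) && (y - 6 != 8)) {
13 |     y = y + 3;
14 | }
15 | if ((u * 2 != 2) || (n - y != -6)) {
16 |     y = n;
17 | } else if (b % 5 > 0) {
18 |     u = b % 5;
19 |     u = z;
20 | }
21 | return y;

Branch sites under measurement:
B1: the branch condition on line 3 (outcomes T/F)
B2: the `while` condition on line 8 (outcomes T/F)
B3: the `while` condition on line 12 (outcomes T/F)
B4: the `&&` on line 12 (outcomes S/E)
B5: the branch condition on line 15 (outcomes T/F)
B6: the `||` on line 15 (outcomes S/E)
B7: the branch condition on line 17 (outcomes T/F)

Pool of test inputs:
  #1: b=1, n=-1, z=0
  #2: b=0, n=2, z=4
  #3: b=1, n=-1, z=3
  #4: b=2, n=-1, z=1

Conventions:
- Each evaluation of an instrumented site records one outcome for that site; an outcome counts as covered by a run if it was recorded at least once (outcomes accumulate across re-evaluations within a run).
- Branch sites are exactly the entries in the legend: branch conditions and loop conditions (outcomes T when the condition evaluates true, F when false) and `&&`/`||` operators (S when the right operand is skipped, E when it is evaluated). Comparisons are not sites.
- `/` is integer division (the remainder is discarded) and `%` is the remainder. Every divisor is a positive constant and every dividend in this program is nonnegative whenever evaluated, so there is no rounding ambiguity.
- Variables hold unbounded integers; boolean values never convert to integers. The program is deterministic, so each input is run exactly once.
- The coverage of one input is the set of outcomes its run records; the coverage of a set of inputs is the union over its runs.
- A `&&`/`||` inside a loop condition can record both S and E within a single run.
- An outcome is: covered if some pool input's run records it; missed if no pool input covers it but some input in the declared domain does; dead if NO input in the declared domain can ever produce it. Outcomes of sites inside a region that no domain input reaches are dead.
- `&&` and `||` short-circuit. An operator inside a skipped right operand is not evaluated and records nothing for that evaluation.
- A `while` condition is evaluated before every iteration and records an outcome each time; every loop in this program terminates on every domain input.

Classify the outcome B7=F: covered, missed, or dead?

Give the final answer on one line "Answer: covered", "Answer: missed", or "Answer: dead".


no pool input records B7=F
but domain input (b=0, n=-1, z=3) does record it -> reachable, so missed
Answer: missed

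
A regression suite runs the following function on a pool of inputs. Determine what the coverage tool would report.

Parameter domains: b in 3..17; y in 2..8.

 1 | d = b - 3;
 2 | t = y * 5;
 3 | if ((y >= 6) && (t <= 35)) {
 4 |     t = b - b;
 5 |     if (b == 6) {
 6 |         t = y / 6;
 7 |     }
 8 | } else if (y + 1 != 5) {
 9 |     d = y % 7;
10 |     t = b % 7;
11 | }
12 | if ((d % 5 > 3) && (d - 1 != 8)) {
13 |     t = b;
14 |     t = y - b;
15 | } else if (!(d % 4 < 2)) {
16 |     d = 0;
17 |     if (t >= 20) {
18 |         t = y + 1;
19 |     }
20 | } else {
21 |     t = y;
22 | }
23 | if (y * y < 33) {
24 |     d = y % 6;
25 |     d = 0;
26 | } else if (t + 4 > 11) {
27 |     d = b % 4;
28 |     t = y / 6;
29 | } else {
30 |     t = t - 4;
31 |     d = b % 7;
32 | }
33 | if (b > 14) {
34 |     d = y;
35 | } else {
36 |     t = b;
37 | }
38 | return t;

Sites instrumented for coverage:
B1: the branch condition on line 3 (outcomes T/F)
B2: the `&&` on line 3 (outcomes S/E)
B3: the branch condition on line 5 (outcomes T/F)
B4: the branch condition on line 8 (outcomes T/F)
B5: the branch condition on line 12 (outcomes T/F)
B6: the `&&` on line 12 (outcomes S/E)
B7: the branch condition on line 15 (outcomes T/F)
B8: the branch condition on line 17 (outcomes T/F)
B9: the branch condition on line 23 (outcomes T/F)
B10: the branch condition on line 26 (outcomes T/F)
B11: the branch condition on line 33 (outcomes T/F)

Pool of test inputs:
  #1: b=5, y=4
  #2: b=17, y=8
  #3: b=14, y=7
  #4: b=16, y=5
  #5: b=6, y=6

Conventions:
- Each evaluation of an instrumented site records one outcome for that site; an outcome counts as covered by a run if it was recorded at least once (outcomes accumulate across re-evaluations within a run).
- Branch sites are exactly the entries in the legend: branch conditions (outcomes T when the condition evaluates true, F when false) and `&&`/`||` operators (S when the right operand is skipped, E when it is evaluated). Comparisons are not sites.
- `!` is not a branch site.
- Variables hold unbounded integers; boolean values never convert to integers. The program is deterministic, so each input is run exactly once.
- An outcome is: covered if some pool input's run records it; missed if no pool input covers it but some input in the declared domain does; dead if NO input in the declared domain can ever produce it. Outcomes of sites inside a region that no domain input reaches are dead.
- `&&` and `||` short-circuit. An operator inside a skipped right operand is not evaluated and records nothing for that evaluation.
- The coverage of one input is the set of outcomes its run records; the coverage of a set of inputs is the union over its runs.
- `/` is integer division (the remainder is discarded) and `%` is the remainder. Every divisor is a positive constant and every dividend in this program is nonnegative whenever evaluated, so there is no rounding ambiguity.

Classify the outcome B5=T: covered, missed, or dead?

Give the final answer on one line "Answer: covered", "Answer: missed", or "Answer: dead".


no pool input records B5=T
but domain input (b=7, y=4) does record it -> reachable, so missed
Answer: missed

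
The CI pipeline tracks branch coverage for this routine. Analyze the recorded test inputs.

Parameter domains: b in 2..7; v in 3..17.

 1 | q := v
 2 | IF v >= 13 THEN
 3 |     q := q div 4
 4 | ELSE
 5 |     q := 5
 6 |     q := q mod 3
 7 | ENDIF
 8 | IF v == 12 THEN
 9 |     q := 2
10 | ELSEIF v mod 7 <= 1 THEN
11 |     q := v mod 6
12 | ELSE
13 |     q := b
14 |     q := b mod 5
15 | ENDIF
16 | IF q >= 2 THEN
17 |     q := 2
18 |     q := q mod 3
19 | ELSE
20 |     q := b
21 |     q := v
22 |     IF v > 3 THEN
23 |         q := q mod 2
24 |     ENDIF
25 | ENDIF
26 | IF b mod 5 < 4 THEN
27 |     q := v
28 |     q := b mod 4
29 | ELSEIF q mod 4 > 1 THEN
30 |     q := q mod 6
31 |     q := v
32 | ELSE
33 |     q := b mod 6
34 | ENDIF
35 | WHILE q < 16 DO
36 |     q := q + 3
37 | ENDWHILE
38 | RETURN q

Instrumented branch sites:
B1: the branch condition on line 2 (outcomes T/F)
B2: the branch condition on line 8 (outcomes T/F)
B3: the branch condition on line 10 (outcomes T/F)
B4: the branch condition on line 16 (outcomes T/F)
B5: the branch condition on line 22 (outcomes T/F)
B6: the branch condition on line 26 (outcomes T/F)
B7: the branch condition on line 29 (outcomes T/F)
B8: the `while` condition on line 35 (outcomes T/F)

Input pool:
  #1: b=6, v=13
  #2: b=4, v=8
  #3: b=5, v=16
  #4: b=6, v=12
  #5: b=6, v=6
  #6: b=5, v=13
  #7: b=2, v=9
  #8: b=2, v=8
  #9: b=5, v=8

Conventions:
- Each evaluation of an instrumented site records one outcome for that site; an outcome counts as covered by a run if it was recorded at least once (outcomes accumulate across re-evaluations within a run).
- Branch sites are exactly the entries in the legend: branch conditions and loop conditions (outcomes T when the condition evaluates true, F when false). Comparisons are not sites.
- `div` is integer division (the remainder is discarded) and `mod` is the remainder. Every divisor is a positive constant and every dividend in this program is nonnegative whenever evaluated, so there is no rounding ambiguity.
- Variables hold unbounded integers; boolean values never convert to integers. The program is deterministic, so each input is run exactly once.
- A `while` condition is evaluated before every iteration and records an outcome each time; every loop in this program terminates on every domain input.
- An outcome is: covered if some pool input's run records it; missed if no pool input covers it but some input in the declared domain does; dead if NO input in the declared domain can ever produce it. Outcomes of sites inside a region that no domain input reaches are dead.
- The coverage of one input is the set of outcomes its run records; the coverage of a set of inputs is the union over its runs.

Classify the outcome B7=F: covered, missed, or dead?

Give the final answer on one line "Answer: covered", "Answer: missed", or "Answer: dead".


no pool input records B7=F
but domain input (b=4, v=7) does record it -> reachable, so missed
Answer: missed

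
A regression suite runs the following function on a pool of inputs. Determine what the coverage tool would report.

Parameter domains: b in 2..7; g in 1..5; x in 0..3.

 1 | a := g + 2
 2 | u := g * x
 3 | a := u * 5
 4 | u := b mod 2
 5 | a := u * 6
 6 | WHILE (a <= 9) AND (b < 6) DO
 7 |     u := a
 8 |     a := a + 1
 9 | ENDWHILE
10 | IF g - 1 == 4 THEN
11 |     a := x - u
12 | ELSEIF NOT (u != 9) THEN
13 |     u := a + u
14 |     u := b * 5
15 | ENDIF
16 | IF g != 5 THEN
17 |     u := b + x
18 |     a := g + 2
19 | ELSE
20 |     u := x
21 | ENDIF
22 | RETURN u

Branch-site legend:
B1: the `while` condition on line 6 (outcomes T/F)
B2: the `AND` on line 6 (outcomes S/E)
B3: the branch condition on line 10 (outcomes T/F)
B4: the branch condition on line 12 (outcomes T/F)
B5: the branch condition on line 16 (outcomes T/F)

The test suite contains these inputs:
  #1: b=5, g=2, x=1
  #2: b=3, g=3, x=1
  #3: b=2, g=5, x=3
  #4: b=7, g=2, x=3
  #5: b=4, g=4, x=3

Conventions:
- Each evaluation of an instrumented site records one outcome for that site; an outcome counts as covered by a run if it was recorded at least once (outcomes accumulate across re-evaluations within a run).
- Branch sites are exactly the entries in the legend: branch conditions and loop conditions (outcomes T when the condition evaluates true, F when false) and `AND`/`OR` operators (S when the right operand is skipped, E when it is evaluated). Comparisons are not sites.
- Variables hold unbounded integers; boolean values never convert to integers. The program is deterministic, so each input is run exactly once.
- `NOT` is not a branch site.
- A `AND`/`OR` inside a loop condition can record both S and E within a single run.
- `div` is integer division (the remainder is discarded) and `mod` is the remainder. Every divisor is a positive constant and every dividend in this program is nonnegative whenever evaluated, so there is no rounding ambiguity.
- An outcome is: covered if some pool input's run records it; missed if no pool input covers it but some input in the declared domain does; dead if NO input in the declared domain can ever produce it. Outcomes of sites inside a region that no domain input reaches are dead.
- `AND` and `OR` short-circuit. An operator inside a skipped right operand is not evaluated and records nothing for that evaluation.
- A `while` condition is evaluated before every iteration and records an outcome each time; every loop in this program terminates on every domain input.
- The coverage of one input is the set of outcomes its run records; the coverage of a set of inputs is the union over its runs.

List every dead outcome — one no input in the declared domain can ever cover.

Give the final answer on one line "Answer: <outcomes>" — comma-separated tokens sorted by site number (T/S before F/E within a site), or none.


running all 120 domain inputs and tallying outcomes:
  reachable outcomes have witnesses, e.g. B1=T (e.g. b=2, g=1, x=0), B1=F (e.g. b=2, g=1, x=0), B2=S (e.g. b=2, g=1, x=0), B2=E (e.g. b=2, g=1, x=0)
Answer: none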